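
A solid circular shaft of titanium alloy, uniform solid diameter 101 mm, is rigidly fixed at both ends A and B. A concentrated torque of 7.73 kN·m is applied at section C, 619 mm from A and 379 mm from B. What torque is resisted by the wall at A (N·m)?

2940 N·m

With uniform GJ and both ends fixed, compatibility θ_AC = θ_CB gives T_A·a = T_B·b, together with T_A + T_B = T₀.
T_A = T₀·b/(a+b) = 7730·379/998.0 = 2936 N·m; T_B = 4794 N·m.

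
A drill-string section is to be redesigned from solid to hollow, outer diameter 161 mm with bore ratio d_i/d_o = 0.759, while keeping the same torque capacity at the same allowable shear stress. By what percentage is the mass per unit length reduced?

44.5 %

Equal τ_max and T ⇒ the solid shaft needs d_s³ = d_o³(1−k⁴), so d_s = 161·(1−0.759⁴)^(1/3) = 140.7 mm.
Area ratio A_h/A_s = d_o²(1−k²)/d_s² = (1−k²)/(1−k⁴)^(2/3) = 0.5547.
Mass saving = 1 − 0.5547 = 44.5 %.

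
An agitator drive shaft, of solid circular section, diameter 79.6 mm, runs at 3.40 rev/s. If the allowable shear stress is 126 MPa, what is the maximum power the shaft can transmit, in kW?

267 kW

J = πd⁴/32 = π(0.0796)⁴/32 = 3.941×10^-6 m⁴.
T_max = τ_allow·J/r = 1.26×10^8 × 3.941×10^-6 / 0.0398 = 12480 N·m.
ω = 2π·3.40 = 21.36 rad/s, so P_max = T_max·ω = 2.666×10^5 W.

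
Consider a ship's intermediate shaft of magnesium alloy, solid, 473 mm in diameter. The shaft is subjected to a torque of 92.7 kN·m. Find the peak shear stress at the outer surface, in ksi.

0.647 ksi

J = πd⁴/32 = π(0.473)⁴/32 = 4.914×10^-3 m⁴.
τ_max = T·r/J = 92700 × 0.236 / 4.914×10^-3 = 4.461×10^6 Pa.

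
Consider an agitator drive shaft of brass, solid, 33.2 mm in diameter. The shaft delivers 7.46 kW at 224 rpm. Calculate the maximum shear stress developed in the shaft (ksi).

6.42 ksi

ω = 2π·224/60 = 23.46 rad/s, so T = P/ω = 7.46×10³ / 23.46 = 318.0 N·m.
J = πd⁴/32 = π(0.0332)⁴/32 = 1.193×10^-7 m⁴.
τ_max = T·r/J = 318.0 × 0.0166 / 1.193×10^-7 = 4.426×10^7 Pa.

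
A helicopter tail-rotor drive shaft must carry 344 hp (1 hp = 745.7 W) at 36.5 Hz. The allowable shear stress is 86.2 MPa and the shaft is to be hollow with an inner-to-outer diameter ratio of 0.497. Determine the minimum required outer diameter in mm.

41.3 mm

ω = 2π·36.5 = 229.3 rad/s, so T = P/ω = 344×745.7 / 229.3 = 1119 N·m.
For a hollow shaft with d_i/d_o = 0.497: τ_max = 16T/(π d_o³ (1−k⁴)), so d_o = [16T/(π τ_allow (1−k⁴))]^(1/3) = [16·1119/(π·8.62×10^7·0.9390)]^(1/3) = 0.04129 m.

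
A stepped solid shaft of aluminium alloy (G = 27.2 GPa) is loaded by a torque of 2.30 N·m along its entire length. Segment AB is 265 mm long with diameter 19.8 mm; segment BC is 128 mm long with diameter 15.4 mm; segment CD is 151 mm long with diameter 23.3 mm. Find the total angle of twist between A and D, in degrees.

0.223°

J_AB = π(0.0198)⁴/32 = 1.51×10^-8 m⁴; J_BC = π(0.0154)⁴/32 = 5.52×10^-9 m⁴; J_CD = π(0.0233)⁴/32 = 2.89×10^-8 m⁴.
θ = (T/G)·Σ L_i/J_i = (2.300/27.2×10⁹)·(0.265/1.51×10^-8 + 0.128/5.52×10^-9 + 0.151/2.89×10^-8) = 3.886×10^-3 rad.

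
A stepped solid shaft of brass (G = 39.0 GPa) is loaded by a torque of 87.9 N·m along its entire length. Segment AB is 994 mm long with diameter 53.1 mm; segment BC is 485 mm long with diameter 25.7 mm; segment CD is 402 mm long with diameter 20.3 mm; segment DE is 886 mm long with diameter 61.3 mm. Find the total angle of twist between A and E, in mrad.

84.2 mrad

J_AB = π(0.0531)⁴/32 = 7.81×10^-7 m⁴; J_BC = π(0.0257)⁴/32 = 4.28×10^-8 m⁴; J_CD = π(0.0203)⁴/32 = 1.67×10^-8 m⁴; J_DE = π(0.0613)⁴/32 = 1.39×10^-6 m⁴.
θ = (T/G)·Σ L_i/J_i = (87.90/39.0×10⁹)·(0.994/7.81×10^-7 + 0.485/4.28×10^-8 + 0.402/1.67×10^-8 + 0.886/1.39×10^-6) = 0.08418 rad.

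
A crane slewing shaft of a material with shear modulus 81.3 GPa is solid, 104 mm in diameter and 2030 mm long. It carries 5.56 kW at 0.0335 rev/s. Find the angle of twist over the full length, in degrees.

3.29°

ω = 2π·0.0335 = 0.2105 rad/s, so T = P/ω = 5.56×10³ / 0.2105 = 26410 N·m.
J = πd⁴/32 = π(0.104)⁴/32 = 1.149×10^-5 m⁴.
θ = T·L/(G·J) = 26410 × 2.03 / (81.3×10⁹ × 1.149×10^-5) = 0.05743 rad.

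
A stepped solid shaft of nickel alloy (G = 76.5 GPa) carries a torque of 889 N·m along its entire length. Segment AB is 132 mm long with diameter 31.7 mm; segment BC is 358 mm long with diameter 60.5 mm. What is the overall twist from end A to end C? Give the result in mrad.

18.6 mrad

J_AB = π(0.0317)⁴/32 = 9.91×10^-8 m⁴; J_BC = π(0.0605)⁴/32 = 1.32×10^-6 m⁴.
θ = (T/G)·Σ L_i/J_i = (889.0/76.5×10⁹)·(0.132/9.91×10^-8 + 0.358/1.32×10^-6) = 0.01864 rad.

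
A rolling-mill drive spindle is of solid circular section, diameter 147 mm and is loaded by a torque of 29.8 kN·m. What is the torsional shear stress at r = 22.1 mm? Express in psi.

2080 psi

J = πd⁴/32 = π(0.147)⁴/32 = 4.584×10^-5 m⁴.
Shear stress varies linearly with radius: τ = T·r/J = 29800 × 0.0221 / 4.584×10^-5 = 1.437×10^7 Pa.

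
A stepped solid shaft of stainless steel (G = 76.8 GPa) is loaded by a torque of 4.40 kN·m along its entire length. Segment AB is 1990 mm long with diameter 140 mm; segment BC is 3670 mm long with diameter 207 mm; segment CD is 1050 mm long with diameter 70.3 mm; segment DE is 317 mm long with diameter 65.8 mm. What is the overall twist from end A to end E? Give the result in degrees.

2.24°

J_AB = π(0.140)⁴/32 = 3.77×10^-5 m⁴; J_BC = π(0.207)⁴/32 = 1.80×10^-4 m⁴; J_CD = π(0.0703)⁴/32 = 2.40×10^-6 m⁴; J_DE = π(0.0658)⁴/32 = 1.84×10^-6 m⁴.
θ = (T/G)·Σ L_i/J_i = (4400/76.8×10⁹)·(1.99/3.77×10^-5 + 3.67/1.80×10^-4 + 1.05/2.40×10^-6 + 0.317/1.84×10^-6) = 0.03915 rad.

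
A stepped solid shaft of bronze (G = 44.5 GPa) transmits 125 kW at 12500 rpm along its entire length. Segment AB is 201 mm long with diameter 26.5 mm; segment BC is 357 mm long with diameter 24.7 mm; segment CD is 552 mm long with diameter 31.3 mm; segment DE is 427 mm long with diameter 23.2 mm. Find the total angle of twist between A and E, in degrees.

ω = 2π·12500/60 = 1309 rad/s, so T = P/ω = 125×10³ / 1309 = 95.49 N·m.
J_AB = π(0.0265)⁴/32 = 4.84×10^-8 m⁴; J_BC = π(0.0247)⁴/32 = 3.65×10^-8 m⁴; J_CD = π(0.0313)⁴/32 = 9.42×10^-8 m⁴; J_DE = π(0.0232)⁴/32 = 2.84×10^-8 m⁴.
θ = (T/G)·Σ L_i/J_i = (95.49/44.5×10⁹)·(0.201/4.84×10^-8 + 0.357/3.65×10^-8 + 0.552/9.42×10^-8 + 0.427/2.84×10^-8) = 0.07466 rad.

4.28°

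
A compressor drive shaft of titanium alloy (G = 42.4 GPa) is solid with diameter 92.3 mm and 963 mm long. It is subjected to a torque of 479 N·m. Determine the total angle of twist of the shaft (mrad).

1.53 mrad

J = πd⁴/32 = π(0.0923)⁴/32 = 7.125×10^-6 m⁴.
θ = T·L/(G·J) = 479.0 × 0.963 / (42.4×10⁹ × 7.125×10^-6) = 1.527×10^-3 rad.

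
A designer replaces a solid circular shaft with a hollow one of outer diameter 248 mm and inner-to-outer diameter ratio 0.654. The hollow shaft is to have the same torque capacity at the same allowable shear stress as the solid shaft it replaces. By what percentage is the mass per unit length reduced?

Equal τ_max and T ⇒ the solid shaft needs d_s³ = d_o³(1−k⁴), so d_s = 248·(1−0.654⁴)^(1/3) = 231.8 mm.
Area ratio A_h/A_s = d_o²(1−k²)/d_s² = (1−k²)/(1−k⁴)^(2/3) = 0.6548.
Mass saving = 1 − 0.6548 = 34.5 %.

34.5 %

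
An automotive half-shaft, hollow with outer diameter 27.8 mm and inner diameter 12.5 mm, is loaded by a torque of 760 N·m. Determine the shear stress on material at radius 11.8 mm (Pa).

1.59e8 Pa

J = π(d_o⁴ − d_i⁴)/32 = π(0.0278⁴ − 0.0125⁴)/32 = 5.624×10^-8 m⁴.
Shear stress varies linearly with radius: τ = T·r/J = 760.0 × 0.0118 / 5.624×10^-8 = 1.595×10^8 Pa.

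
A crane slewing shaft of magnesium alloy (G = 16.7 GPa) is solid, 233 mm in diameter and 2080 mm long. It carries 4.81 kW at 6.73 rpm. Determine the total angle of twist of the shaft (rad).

0.00294 rad

ω = 2π·6.73/60 = 0.7048 rad/s, so T = P/ω = 4.81×10³ / 0.7048 = 6825 N·m.
J = πd⁴/32 = π(0.233)⁴/32 = 2.894×10^-4 m⁴.
θ = T·L/(G·J) = 6825 × 2.08 / (16.7×10⁹ × 2.894×10^-4) = 2.938×10^-3 rad.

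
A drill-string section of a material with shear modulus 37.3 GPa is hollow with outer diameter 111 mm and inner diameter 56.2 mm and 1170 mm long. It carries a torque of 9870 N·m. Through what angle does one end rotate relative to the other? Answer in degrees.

1.27°

J = π(d_o⁴ − d_i⁴)/32 = π(0.111⁴ − 0.0562⁴)/32 = 1.392×10^-5 m⁴.
θ = T·L/(G·J) = 9870 × 1.17 / (37.3×10⁹ × 1.392×10^-5) = 0.02223 rad.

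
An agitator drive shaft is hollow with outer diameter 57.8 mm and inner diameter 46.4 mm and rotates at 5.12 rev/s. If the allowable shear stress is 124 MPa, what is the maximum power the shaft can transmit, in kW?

88.4 kW

J = π(d_o⁴ − d_i⁴)/32 = π(0.0578⁴ − 0.0464⁴)/32 = 6.407×10^-7 m⁴.
T_max = τ_allow·J/r = 1.24×10^8 × 6.407×10^-7 / 0.0289 = 2749 N·m.
ω = 2π·5.12 = 32.17 rad/s, so P_max = T_max·ω = 8.843×10^4 W.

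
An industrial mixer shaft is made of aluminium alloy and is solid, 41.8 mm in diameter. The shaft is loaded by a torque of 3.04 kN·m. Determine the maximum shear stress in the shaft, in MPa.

J = πd⁴/32 = π(0.0418)⁴/32 = 2.997×10^-7 m⁴.
τ_max = T·r/J = 3040 × 0.0209 / 2.997×10^-7 = 2.120×10^8 Pa.

212 MPa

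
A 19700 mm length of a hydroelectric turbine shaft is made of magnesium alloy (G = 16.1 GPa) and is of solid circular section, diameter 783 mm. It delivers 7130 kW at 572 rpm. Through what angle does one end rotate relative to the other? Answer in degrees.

ω = 2π·572/60 = 59.90 rad/s, so T = P/ω = 7130×10³ / 59.90 = 119000 N·m.
J = πd⁴/32 = π(0.783)⁴/32 = 0.03690 m⁴.
θ = T·L/(G·J) = 119000 × 19.7 / (16.1×10⁹ × 0.03690) = 3.947×10^-3 rad.

0.226°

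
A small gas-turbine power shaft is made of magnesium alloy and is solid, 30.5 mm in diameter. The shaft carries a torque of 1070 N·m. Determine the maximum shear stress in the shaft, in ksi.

J = πd⁴/32 = π(0.0305)⁴/32 = 8.496×10^-8 m⁴.
τ_max = T·r/J = 1070 × 0.0152 / 8.496×10^-8 = 1.921×10^8 Pa.

27.9 ksi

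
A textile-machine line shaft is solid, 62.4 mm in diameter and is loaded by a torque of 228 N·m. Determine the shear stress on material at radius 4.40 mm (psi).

J = πd⁴/32 = π(0.0624)⁴/32 = 1.488×10^-6 m⁴.
Shear stress varies linearly with radius: τ = T·r/J = 228.0 × 0.00440 / 1.488×10^-6 = 6.740×10^5 Pa.

97.8 psi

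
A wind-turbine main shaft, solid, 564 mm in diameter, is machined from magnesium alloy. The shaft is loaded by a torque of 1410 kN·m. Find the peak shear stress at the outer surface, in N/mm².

40.0 N/mm²

J = πd⁴/32 = π(0.564)⁴/32 = 9.934×10^-3 m⁴.
τ_max = T·r/J = 1.410e6 × 0.282 / 9.934×10^-3 = 4.003×10^7 Pa.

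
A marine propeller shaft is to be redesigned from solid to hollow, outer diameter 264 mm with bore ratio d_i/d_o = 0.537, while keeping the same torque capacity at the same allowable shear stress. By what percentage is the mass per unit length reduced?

24.6 %

Equal τ_max and T ⇒ the solid shaft needs d_s³ = d_o³(1−k⁴), so d_s = 264·(1−0.537⁴)^(1/3) = 256.5 mm.
Area ratio A_h/A_s = d_o²(1−k²)/d_s² = (1−k²)/(1−k⁴)^(2/3) = 0.7540.
Mass saving = 1 − 0.7540 = 24.6 %.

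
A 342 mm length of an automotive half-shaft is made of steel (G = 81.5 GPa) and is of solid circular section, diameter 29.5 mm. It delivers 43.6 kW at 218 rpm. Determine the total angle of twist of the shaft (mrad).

ω = 2π·218/60 = 22.83 rad/s, so T = P/ω = 43.6×10³ / 22.83 = 1910 N·m.
J = πd⁴/32 = π(0.0295)⁴/32 = 7.435×10^-8 m⁴.
θ = T·L/(G·J) = 1910 × 0.342 / (81.5×10⁹ × 7.435×10^-8) = 0.1078 rad.

108 mrad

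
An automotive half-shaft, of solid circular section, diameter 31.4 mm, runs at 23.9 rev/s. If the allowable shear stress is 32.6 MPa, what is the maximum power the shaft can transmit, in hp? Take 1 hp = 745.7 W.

39.9 hp

J = πd⁴/32 = π(0.0314)⁴/32 = 9.544×10^-8 m⁴.
T_max = τ_allow·J/r = 3.26×10^7 × 9.544×10^-8 / 0.0157 = 198.2 N·m.
ω = 2π·23.9 = 150.2 rad/s, so P_max = T_max·ω = 2.976×10^4 W.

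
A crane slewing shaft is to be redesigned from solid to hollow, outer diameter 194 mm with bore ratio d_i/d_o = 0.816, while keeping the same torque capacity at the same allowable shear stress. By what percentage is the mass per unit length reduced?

Equal τ_max and T ⇒ the solid shaft needs d_s³ = d_o³(1−k⁴), so d_s = 194·(1−0.816⁴)^(1/3) = 159.6 mm.
Area ratio A_h/A_s = d_o²(1−k²)/d_s² = (1−k²)/(1−k⁴)^(2/3) = 0.4938.
Mass saving = 1 − 0.4938 = 50.6 %.

50.6 %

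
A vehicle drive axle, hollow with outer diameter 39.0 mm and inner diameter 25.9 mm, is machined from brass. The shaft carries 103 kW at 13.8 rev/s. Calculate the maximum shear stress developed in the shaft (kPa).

ω = 2π·13.8 = 86.71 rad/s, so T = P/ω = 103×10³ / 86.71 = 1188 N·m.
J = π(d_o⁴ − d_i⁴)/32 = π(0.0390⁴ − 0.0259⁴)/32 = 1.829×10^-7 m⁴.
τ_max = T·r/J = 1188 × 0.0195 / 1.829×10^-7 = 1.266×10^8 Pa.

127000 kPa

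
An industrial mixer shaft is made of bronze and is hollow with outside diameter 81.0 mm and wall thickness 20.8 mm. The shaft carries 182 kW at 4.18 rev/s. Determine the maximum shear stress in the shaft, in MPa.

70.3 MPa

ω = 2π·4.18 = 26.26 rad/s, so T = P/ω = 182×10³ / 26.26 = 6930 N·m.
J = π(d_o⁴ − d_i⁴)/32 = π(0.0810⁴ − 0.0394⁴)/32 = 3.990×10^-6 m⁴.
τ_max = T·r/J = 6930 × 0.0405 / 3.990×10^-6 = 7.035×10^7 Pa.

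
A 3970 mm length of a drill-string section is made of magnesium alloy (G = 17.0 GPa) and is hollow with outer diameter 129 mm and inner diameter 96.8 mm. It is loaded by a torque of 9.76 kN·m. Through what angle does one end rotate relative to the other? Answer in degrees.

7.03°

J = π(d_o⁴ − d_i⁴)/32 = π(0.129⁴ − 0.0968⁴)/32 = 1.857×10^-5 m⁴.
θ = T·L/(G·J) = 9760 × 3.97 / (17.0×10⁹ × 1.857×10^-5) = 0.1228 rad.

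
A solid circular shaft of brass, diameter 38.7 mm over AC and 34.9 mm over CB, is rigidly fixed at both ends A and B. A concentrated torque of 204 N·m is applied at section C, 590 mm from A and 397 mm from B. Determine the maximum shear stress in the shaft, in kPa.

12100 kPa

Compatibility: T_A·a/J_AC = T_B·b/J_CB with T_A + T_B = T₀.
J_AC = 2.20×10^-7 m⁴, J_CB = 1.46×10^-7 m⁴, so T_A = T₀·(J_AC/a)/((J_AC/a)+(J_CB/b)) = 102.9 N·m, T_B = 101.1 N·m.
τ in each portion: τ_AC = 9.04×10^6 Pa, τ_CB = 1.21×10^7 Pa; maximum is in CB.
τ_max = T_CB·r/J = 101.1·0.0175/1.46×10^-7 = 1.212×10^7 Pa.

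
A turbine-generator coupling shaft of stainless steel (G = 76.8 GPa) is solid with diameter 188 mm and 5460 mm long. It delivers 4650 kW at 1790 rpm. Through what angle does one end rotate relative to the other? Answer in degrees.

0.824°

ω = 2π·1790/60 = 187.4 rad/s, so T = P/ω = 4650×10³ / 187.4 = 24810 N·m.
J = πd⁴/32 = π(0.188)⁴/32 = 1.226×10^-4 m⁴.
θ = T·L/(G·J) = 24810 × 5.46 / (76.8×10⁹ × 1.226×10^-4) = 0.01438 rad.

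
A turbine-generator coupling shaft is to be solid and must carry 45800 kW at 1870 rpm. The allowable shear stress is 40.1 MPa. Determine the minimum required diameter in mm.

310 mm

ω = 2π·1870/60 = 195.8 rad/s, so T = P/ω = 45800×10³ / 195.8 = 233900 N·m.
For a solid shaft τ_max = 16T/(πd³), so d = (16T/(π τ_allow))^(1/3) = (16·233900/(π·4.01×10^7))^(1/3) = 0.3097 m.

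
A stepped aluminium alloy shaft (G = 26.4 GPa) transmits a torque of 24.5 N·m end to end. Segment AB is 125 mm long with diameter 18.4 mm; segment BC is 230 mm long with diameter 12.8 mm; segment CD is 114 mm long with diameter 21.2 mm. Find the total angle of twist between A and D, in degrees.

5.54°

J_AB = π(0.0184)⁴/32 = 1.13×10^-8 m⁴; J_BC = π(0.0128)⁴/32 = 2.64×10^-9 m⁴; J_CD = π(0.0212)⁴/32 = 1.98×10^-8 m⁴.
θ = (T/G)·Σ L_i/J_i = (24.50/26.4×10⁹)·(0.125/1.13×10^-8 + 0.230/2.64×10^-9 + 0.114/1.98×10^-8) = 0.09664 rad.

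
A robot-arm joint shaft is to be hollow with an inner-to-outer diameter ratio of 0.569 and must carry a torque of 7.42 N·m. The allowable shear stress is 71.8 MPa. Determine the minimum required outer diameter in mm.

8.38 mm

For a hollow shaft with d_i/d_o = 0.569: τ_max = 16T/(π d_o³ (1−k⁴)), so d_o = [16T/(π τ_allow (1−k⁴))]^(1/3) = [16·7.420/(π·7.18×10^7·0.8952)]^(1/3) = 0.008377 m.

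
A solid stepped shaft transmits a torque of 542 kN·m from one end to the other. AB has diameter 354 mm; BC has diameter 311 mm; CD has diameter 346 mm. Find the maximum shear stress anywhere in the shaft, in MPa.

91.8 MPa

Under the same torque, τ_max = 16T/(πd³) is largest where d is smallest — segment BC (d = 311 mm).
τ_max = 16·542000/(π·(0.311)³) = 9.177×10^7 Pa.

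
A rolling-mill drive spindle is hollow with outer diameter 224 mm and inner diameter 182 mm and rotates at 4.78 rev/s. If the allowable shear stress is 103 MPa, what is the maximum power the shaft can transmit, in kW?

3850 kW

J = π(d_o⁴ − d_i⁴)/32 = π(0.224⁴ − 0.182⁴)/32 = 1.395×10^-4 m⁴.
T_max = τ_allow·J/r = 1.03×10^8 × 1.395×10^-4 / 0.112 = 128200 N·m.
ω = 2π·4.78 = 30.03 rad/s, so P_max = T_max·ω = 3.852×10^6 W.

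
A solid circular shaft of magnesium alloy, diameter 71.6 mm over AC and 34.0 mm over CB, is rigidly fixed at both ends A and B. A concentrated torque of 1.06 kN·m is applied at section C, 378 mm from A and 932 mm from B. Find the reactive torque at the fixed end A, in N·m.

1040 N·m

Compatibility: T_A·a/J_AC = T_B·b/J_CB with T_A + T_B = T₀.
J_AC = 2.58×10^-6 m⁴, J_CB = 1.31×10^-7 m⁴, so T_A = T₀·(J_AC/a)/((J_AC/a)+(J_CB/b)) = 1039 N·m, T_B = 21.42 N·m.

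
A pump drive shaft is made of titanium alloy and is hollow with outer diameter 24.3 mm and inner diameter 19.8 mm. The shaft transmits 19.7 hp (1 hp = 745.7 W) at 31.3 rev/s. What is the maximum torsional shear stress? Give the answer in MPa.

47.4 MPa

ω = 2π·31.3 = 196.7 rad/s, so T = P/ω = 19.7×745.7 / 196.7 = 74.70 N·m.
J = π(d_o⁴ − d_i⁴)/32 = π(0.0243⁴ − 0.0198⁴)/32 = 1.914×10^-8 m⁴.
τ_max = T·r/J = 74.70 × 0.0122 / 1.914×10^-8 = 4.741×10^7 Pa.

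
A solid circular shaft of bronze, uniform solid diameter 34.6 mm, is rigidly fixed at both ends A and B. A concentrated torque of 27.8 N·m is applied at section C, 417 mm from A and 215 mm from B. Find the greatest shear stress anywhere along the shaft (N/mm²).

2.26 N/mm²

With uniform GJ and both ends fixed, compatibility θ_AC = θ_CB gives T_A·a = T_B·b, together with T_A + T_B = T₀.
T_A = T₀·b/(a+b) = 27.80·215/632.0 = 9.457 N·m; T_B = 18.34 N·m.
τ in each portion: τ_AC = 1.16×10^6 Pa, τ_CB = 2.26×10^6 Pa; maximum is in CB.
τ_max = T_CB·r/J = 18.34·0.0173/1.41×10^-7 = 2.255×10^6 Pa.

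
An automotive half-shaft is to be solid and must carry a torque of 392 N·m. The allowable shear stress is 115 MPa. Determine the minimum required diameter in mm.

25.9 mm

For a solid shaft τ_max = 16T/(πd³), so d = (16T/(π τ_allow))^(1/3) = (16·392.0/(π·1.15×10^8))^(1/3) = 0.02589 m.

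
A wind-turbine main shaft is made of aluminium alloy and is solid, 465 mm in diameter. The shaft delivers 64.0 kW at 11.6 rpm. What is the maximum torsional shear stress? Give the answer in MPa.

ω = 2π·11.6/60 = 1.215 rad/s, so T = P/ω = 64.0×10³ / 1.215 = 52690 N·m.
J = πd⁴/32 = π(0.465)⁴/32 = 4.590×10^-3 m⁴.
τ_max = T·r/J = 52690 × 0.233 / 4.590×10^-3 = 2.669×10^6 Pa.

2.67 MPa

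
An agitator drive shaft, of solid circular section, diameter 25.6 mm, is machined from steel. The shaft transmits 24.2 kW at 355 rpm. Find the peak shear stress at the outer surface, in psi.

28700 psi

ω = 2π·355/60 = 37.18 rad/s, so T = P/ω = 24.2×10³ / 37.18 = 651.0 N·m.
J = πd⁴/32 = π(0.0256)⁴/32 = 4.217×10^-8 m⁴.
τ_max = T·r/J = 651.0 × 0.0128 / 4.217×10^-8 = 1.976×10^8 Pa.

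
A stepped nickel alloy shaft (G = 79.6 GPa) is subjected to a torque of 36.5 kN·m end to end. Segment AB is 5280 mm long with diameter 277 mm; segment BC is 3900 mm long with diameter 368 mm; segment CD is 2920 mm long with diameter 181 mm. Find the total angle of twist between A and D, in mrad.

17.9 mrad

J_AB = π(0.277)⁴/32 = 5.78×10^-4 m⁴; J_BC = π(0.368)⁴/32 = 1.80×10^-3 m⁴; J_CD = π(0.181)⁴/32 = 1.05×10^-4 m⁴.
θ = (T/G)·Σ L_i/J_i = (36500/79.6×10⁹)·(5.28/5.78×10^-4 + 3.90/1.80×10^-3 + 2.92/1.05×10^-4) = 0.01789 rad.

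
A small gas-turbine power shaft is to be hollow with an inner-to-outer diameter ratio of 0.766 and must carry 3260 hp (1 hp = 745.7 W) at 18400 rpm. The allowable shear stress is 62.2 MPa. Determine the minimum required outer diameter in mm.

ω = 2π·18400/60 = 1927 rad/s, so T = P/ω = 3260×745.7 / 1927 = 1262 N·m.
For a hollow shaft with d_i/d_o = 0.766: τ_max = 16T/(π d_o³ (1−k⁴)), so d_o = [16T/(π τ_allow (1−k⁴))]^(1/3) = [16·1262/(π·6.22×10^7·0.6557)]^(1/3) = 0.05401 m.

54.0 mm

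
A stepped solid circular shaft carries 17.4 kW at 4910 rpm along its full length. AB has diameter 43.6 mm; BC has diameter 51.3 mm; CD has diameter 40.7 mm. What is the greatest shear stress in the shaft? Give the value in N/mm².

2.56 N/mm²

ω = 2π·4910/60 = 514.2 rad/s, so T = P/ω = 17.4×10³ / 514.2 = 33.84 N·m.
Under the same torque, τ_max = 16T/(πd³) is largest where d is smallest — segment CD (d = 40.7 mm).
τ_max = 16·33.84/(π·(0.0407)³) = 2.556×10^6 Pa.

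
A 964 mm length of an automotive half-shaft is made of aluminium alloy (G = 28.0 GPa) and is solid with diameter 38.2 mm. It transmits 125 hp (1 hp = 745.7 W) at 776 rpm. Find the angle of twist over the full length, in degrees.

ω = 2π·776/60 = 81.26 rad/s, so T = P/ω = 125×745.7 / 81.26 = 1147 N·m.
J = πd⁴/32 = π(0.0382)⁴/32 = 2.091×10^-7 m⁴.
θ = T·L/(G·J) = 1147 × 0.964 / (28.0×10⁹ × 2.091×10^-7) = 0.1889 rad.

10.8°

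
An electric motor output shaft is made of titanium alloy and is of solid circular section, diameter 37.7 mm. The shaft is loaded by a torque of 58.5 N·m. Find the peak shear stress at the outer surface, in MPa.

J = πd⁴/32 = π(0.0377)⁴/32 = 1.983×10^-7 m⁴.
τ_max = T·r/J = 58.50 × 0.0189 / 1.983×10^-7 = 5.560×10^6 Pa.

5.56 MPa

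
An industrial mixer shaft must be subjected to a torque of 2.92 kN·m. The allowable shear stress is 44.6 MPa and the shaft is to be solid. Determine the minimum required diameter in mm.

69.3 mm

For a solid shaft τ_max = 16T/(πd³), so d = (16T/(π τ_allow))^(1/3) = (16·2920/(π·4.46×10^7))^(1/3) = 0.06934 m.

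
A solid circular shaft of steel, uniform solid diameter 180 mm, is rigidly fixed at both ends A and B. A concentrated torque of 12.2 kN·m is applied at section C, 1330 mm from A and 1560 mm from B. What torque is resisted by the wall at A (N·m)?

With uniform GJ and both ends fixed, compatibility θ_AC = θ_CB gives T_A·a = T_B·b, together with T_A + T_B = T₀.
T_A = T₀·b/(a+b) = 12200·1560/2890 = 6585 N·m; T_B = 5615 N·m.

6590 N·m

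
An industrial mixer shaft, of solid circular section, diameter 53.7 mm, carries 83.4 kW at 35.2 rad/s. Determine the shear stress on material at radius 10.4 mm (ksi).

ω = 35.2 rad/s, so T = P/ω = 83.4×10³ / 35.20 = 2369 N·m.
J = πd⁴/32 = π(0.0537)⁴/32 = 8.164×10^-7 m⁴.
Shear stress varies linearly with radius: τ = T·r/J = 2369 × 0.0104 / 8.164×10^-7 = 3.018×10^7 Pa.

4.38 ksi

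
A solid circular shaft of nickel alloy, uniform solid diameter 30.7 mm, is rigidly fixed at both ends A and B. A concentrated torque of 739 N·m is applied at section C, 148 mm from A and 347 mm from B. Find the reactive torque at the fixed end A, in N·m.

With uniform GJ and both ends fixed, compatibility θ_AC = θ_CB gives T_A·a = T_B·b, together with T_A + T_B = T₀.
T_A = T₀·b/(a+b) = 739.0·347/495.0 = 518.0 N·m; T_B = 221.0 N·m.

518 N·m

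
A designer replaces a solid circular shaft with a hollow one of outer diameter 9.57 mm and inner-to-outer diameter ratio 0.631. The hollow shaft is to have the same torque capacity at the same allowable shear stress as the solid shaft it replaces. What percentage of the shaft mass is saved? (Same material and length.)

Equal τ_max and T ⇒ the solid shaft needs d_s³ = d_o³(1−k⁴), so d_s = 9.57·(1−0.631⁴)^(1/3) = 9.035 mm.
Area ratio A_h/A_s = d_o²(1−k²)/d_s² = (1−k²)/(1−k⁴)^(2/3) = 0.6752.
Mass saving = 1 − 0.6752 = 32.5 %.

32.5 %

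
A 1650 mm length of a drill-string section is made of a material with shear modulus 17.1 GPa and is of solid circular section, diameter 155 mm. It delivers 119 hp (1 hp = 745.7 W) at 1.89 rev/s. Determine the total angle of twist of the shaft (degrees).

0.729°

ω = 2π·1.89 = 11.88 rad/s, so T = P/ω = 119×745.7 / 11.88 = 7473 N·m.
J = πd⁴/32 = π(0.155)⁴/32 = 5.667×10^-5 m⁴.
θ = T·L/(G·J) = 7473 × 1.65 / (17.1×10⁹ × 5.667×10^-5) = 0.01272 rad.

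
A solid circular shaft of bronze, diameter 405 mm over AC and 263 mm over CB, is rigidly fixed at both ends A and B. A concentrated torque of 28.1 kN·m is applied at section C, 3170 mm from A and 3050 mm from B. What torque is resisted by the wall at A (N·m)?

23700 N·m

Compatibility: T_A·a/J_AC = T_B·b/J_CB with T_A + T_B = T₀.
J_AC = 2.64×10^-3 m⁴, J_CB = 4.70×10^-4 m⁴, so T_A = T₀·(J_AC/a)/((J_AC/a)+(J_CB/b)) = 23720 N·m, T_B = 4383 N·m.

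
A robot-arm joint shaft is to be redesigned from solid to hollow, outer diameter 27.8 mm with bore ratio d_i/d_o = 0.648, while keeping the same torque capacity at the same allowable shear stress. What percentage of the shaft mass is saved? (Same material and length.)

34.0 %

Equal τ_max and T ⇒ the solid shaft needs d_s³ = d_o³(1−k⁴), so d_s = 27.8·(1−0.648⁴)^(1/3) = 26.06 mm.
Area ratio A_h/A_s = d_o²(1−k²)/d_s² = (1−k²)/(1−k⁴)^(2/3) = 0.6602.
Mass saving = 1 − 0.6602 = 34.0 %.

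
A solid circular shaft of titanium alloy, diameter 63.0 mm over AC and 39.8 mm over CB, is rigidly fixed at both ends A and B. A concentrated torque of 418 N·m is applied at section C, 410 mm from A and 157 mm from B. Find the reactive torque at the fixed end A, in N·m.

295 N·m

Compatibility: T_A·a/J_AC = T_B·b/J_CB with T_A + T_B = T₀.
J_AC = 1.55×10^-6 m⁴, J_CB = 2.46×10^-7 m⁴, so T_A = T₀·(J_AC/a)/((J_AC/a)+(J_CB/b)) = 295.2 N·m, T_B = 122.8 N·m.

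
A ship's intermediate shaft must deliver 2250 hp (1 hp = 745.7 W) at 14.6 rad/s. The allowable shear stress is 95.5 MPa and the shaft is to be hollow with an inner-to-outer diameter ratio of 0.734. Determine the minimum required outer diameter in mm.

ω = 14.6 rad/s, so T = P/ω = 2250×745.7 / 14.60 = 114900 N·m.
For a hollow shaft with d_i/d_o = 0.734: τ_max = 16T/(π d_o³ (1−k⁴)), so d_o = [16T/(π τ_allow (1−k⁴))]^(1/3) = [16·114900/(π·9.55×10^7·0.7097)]^(1/3) = 0.2052 m.

205 mm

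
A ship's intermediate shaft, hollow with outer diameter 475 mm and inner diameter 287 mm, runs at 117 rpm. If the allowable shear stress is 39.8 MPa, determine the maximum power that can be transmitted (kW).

J = π(d_o⁴ − d_i⁴)/32 = π(0.475⁴ − 0.287⁴)/32 = 4.332×10^-3 m⁴.
T_max = τ_allow·J/r = 3.98×10^7 × 4.332×10^-3 / 0.237 = 725900 N·m.
ω = 2π·117/60 = 12.25 rad/s, so P_max = T_max·ω = 8.894×10^6 W.

8890 kW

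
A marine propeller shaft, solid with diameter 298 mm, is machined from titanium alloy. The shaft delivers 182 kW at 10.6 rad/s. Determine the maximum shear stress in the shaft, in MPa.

3.30 MPa

ω = 10.6 rad/s, so T = P/ω = 182×10³ / 10.60 = 17170 N·m.
J = πd⁴/32 = π(0.298)⁴/32 = 7.742×10^-4 m⁴.
τ_max = T·r/J = 17170 × 0.149 / 7.742×10^-4 = 3.304×10^6 Pa.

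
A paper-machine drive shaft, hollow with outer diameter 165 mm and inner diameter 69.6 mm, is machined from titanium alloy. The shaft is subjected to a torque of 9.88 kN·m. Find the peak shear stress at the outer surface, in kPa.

11600 kPa

J = π(d_o⁴ − d_i⁴)/32 = π(0.165⁴ − 0.0696⁴)/32 = 7.046×10^-5 m⁴.
τ_max = T·r/J = 9880 × 0.0825 / 7.046×10^-5 = 1.157×10^7 Pa.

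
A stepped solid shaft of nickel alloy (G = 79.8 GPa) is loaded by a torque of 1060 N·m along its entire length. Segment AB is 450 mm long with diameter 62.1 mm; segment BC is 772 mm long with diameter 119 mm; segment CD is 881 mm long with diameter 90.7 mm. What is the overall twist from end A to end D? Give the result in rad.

J_AB = π(0.0621)⁴/32 = 1.46×10^-6 m⁴; J_BC = π(0.119)⁴/32 = 1.97×10^-5 m⁴; J_CD = π(0.0907)⁴/32 = 6.64×10^-6 m⁴.
θ = (T/G)·Σ L_i/J_i = (1060/79.8×10⁹)·(0.450/1.46×10^-6 + 0.772/1.97×10^-5 + 0.881/6.64×10^-6) = 6.376×10^-3 rad.

0.00638 rad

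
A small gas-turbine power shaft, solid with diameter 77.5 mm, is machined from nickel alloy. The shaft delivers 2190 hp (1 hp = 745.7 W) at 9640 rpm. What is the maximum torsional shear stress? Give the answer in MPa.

17.7 MPa

ω = 2π·9640/60 = 1009 rad/s, so T = P/ω = 2190×745.7 / 1009 = 1618 N·m.
J = πd⁴/32 = π(0.0775)⁴/32 = 3.542×10^-6 m⁴.
τ_max = T·r/J = 1618 × 0.0387 / 3.542×10^-6 = 1.770×10^7 Pa.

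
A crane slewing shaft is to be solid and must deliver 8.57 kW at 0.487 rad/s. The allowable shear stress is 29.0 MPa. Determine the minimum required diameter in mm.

146 mm

ω = 0.487 rad/s, so T = P/ω = 8.57×10³ / 0.4870 = 17600 N·m.
For a solid shaft τ_max = 16T/(πd³), so d = (16T/(π τ_allow))^(1/3) = (16·17600/(π·2.90×10^7))^(1/3) = 0.1457 m.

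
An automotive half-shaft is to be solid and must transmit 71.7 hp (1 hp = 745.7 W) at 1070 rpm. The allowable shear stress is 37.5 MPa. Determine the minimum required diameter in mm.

ω = 2π·1070/60 = 112.1 rad/s, so T = P/ω = 71.7×745.7 / 112.1 = 477.2 N·m.
For a solid shaft τ_max = 16T/(πd³), so d = (16T/(π τ_allow))^(1/3) = (16·477.2/(π·3.75×10^7))^(1/3) = 0.04017 m.

40.2 mm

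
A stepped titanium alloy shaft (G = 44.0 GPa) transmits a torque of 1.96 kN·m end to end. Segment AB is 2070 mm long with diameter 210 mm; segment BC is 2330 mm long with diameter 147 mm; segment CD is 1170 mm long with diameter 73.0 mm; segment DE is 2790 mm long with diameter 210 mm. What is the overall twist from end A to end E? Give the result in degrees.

J_AB = π(0.210)⁴/32 = 1.91×10^-4 m⁴; J_BC = π(0.147)⁴/32 = 4.58×10^-5 m⁴; J_CD = π(0.0730)⁴/32 = 2.79×10^-6 m⁴; J_DE = π(0.210)⁴/32 = 1.91×10^-4 m⁴.
θ = (T/G)·Σ L_i/J_i = (1960/44.0×10⁹)·(2.07/1.91×10^-4 + 2.33/4.58×10^-5 + 1.17/2.79×10^-6 + 2.79/1.91×10^-4) = 0.02209 rad.

1.27°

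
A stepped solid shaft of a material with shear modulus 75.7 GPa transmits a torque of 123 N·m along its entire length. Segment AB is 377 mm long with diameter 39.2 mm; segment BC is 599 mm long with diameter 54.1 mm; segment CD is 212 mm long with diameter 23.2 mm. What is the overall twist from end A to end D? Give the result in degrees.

J_AB = π(0.0392)⁴/32 = 2.32×10^-7 m⁴; J_BC = π(0.0541)⁴/32 = 8.41×10^-7 m⁴; J_CD = π(0.0232)⁴/32 = 2.84×10^-8 m⁴.
θ = (T/G)·Σ L_i/J_i = (123.0/75.7×10⁹)·(0.377/2.32×10^-7 + 0.599/8.41×10^-7 + 0.212/2.84×10^-8) = 0.01591 rad.

0.912°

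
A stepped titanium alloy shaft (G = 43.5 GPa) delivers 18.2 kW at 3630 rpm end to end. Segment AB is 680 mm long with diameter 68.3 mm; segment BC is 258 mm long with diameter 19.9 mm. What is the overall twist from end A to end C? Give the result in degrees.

ω = 2π·3630/60 = 380.1 rad/s, so T = P/ω = 18.2×10³ / 380.1 = 47.88 N·m.
J_AB = π(0.0683)⁴/32 = 2.14×10^-6 m⁴; J_BC = π(0.0199)⁴/32 = 1.54×10^-8 m⁴.
θ = (T/G)·Σ L_i/J_i = (47.88/43.5×10⁹)·(0.680/2.14×10^-6 + 0.258/1.54×10^-8) = 0.01879 rad.

1.08°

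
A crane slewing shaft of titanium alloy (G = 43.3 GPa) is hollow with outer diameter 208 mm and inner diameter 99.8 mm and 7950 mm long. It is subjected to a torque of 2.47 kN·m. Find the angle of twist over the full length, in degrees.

0.149°

J = π(d_o⁴ − d_i⁴)/32 = π(0.208⁴ − 0.0998⁴)/32 = 1.740×10^-4 m⁴.
θ = T·L/(G·J) = 2470 × 7.95 / (43.3×10⁹ × 1.740×10^-4) = 2.606×10^-3 rad.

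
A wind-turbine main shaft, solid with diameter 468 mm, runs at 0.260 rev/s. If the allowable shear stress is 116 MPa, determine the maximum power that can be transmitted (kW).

3810 kW

J = πd⁴/32 = π(0.468)⁴/32 = 4.710×10^-3 m⁴.
T_max = τ_allow·J/r = 1.16×10^8 × 4.710×10^-3 / 0.234 = 2.335e6 N·m.
ω = 2π·0.260 = 1.634 rad/s, so P_max = T_max·ω = 3.814×10^6 W.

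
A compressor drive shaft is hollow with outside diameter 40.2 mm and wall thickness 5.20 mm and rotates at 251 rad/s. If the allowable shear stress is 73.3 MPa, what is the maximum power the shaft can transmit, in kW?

164 kW

J = π(d_o⁴ − d_i⁴)/32 = π(0.0402⁴ − 0.0298⁴)/32 = 1.790×10^-7 m⁴.
T_max = τ_allow·J/r = 7.33×10^7 × 1.790×10^-7 / 0.0201 = 652.7 N·m.
ω = 251 rad/s, so P_max = T_max·ω = 1.638×10^5 W.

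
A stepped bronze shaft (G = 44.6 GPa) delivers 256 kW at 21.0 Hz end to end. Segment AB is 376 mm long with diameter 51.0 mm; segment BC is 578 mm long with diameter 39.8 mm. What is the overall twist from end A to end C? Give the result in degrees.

7.26°

ω = 2π·21.0 = 131.9 rad/s, so T = P/ω = 256×10³ / 131.9 = 1940 N·m.
J_AB = π(0.0510)⁴/32 = 6.64×10^-7 m⁴; J_BC = π(0.0398)⁴/32 = 2.46×10^-7 m⁴.
θ = (T/G)·Σ L_i/J_i = (1940/44.6×10⁹)·(0.376/6.64×10^-7 + 0.578/2.46×10^-7) = 0.1267 rad.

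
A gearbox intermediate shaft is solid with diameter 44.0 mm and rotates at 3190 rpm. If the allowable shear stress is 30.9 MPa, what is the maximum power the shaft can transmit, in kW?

173 kW

J = πd⁴/32 = π(0.0440)⁴/32 = 3.680×10^-7 m⁴.
T_max = τ_allow·J/r = 3.09×10^7 × 3.680×10^-7 / 0.0220 = 516.8 N·m.
ω = 2π·3190/60 = 334.1 rad/s, so P_max = T_max·ω = 1.726×10^5 W.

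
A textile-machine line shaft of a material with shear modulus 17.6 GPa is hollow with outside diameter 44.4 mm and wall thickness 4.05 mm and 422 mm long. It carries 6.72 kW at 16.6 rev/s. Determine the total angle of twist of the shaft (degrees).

0.419°

ω = 2π·16.6 = 104.3 rad/s, so T = P/ω = 6.72×10³ / 104.3 = 64.43 N·m.
J = π(d_o⁴ − d_i⁴)/32 = π(0.0444⁴ − 0.0363⁴)/32 = 2.111×10^-7 m⁴.
θ = T·L/(G·J) = 64.43 × 0.422 / (17.6×10⁹ × 2.111×10^-7) = 7.319×10^-3 rad.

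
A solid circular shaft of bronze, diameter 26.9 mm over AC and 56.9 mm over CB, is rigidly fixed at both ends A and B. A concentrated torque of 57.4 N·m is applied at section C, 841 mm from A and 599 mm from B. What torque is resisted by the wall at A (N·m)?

Compatibility: T_A·a/J_AC = T_B·b/J_CB with T_A + T_B = T₀.
J_AC = 5.14×10^-8 m⁴, J_CB = 1.03×10^-6 m⁴, so T_A = T₀·(J_AC/a)/((J_AC/a)+(J_CB/b)) = 1.972 N·m, T_B = 55.43 N·m.

1.97 N·m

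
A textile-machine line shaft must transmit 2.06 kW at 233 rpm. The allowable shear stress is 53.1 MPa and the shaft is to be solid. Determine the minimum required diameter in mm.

20.1 mm

ω = 2π·233/60 = 24.40 rad/s, so T = P/ω = 2.06×10³ / 24.40 = 84.43 N·m.
For a solid shaft τ_max = 16T/(πd³), so d = (16T/(π τ_allow))^(1/3) = (16·84.43/(π·5.31×10^7))^(1/3) = 0.02008 m.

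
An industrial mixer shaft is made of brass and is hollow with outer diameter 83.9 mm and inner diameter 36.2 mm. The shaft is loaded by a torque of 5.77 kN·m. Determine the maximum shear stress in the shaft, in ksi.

7.48 ksi

J = π(d_o⁴ − d_i⁴)/32 = π(0.0839⁴ − 0.0362⁴)/32 = 4.696×10^-6 m⁴.
τ_max = T·r/J = 5770 × 0.0420 / 4.696×10^-6 = 5.154×10^7 Pa.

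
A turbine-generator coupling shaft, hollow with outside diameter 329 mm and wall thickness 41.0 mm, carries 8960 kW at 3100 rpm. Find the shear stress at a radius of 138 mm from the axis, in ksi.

ω = 2π·3100/60 = 324.6 rad/s, so T = P/ω = 8960×10³ / 324.6 = 27600 N·m.
J = π(d_o⁴ − d_i⁴)/32 = π(0.329⁴ − 0.247⁴)/32 = 7.848×10^-4 m⁴.
Shear stress varies linearly with radius: τ = T·r/J = 27600 × 0.138 / 7.848×10^-4 = 4.853×10^6 Pa.

0.704 ksi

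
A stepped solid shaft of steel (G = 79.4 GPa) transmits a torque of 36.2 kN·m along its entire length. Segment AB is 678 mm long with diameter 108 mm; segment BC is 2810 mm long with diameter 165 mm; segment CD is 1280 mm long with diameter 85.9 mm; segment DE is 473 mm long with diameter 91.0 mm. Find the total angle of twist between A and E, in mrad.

182 mrad

J_AB = π(0.108)⁴/32 = 1.34×10^-5 m⁴; J_BC = π(0.165)⁴/32 = 7.28×10^-5 m⁴; J_CD = π(0.0859)⁴/32 = 5.35×10^-6 m⁴; J_DE = π(0.0910)⁴/32 = 6.73×10^-6 m⁴.
θ = (T/G)·Σ L_i/J_i = (36200/79.4×10⁹)·(0.678/1.34×10^-5 + 2.81/7.28×10^-5 + 1.28/5.35×10^-6 + 0.473/6.73×10^-6) = 0.1820 rad.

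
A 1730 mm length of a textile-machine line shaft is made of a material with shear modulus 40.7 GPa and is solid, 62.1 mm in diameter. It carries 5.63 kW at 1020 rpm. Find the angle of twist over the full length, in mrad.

1.53 mrad

ω = 2π·1020/60 = 106.8 rad/s, so T = P/ω = 5.63×10³ / 106.8 = 52.71 N·m.
J = πd⁴/32 = π(0.0621)⁴/32 = 1.460×10^-6 m⁴.
θ = T·L/(G·J) = 52.71 × 1.73 / (40.7×10⁹ × 1.460×10^-6) = 1.534×10^-3 rad.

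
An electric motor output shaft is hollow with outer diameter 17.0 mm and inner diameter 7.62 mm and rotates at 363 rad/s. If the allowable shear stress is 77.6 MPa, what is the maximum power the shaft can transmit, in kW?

J = π(d_o⁴ − d_i⁴)/32 = π(0.0170⁴ − 0.00762⁴)/32 = 7.869×10^-9 m⁴.
T_max = τ_allow·J/r = 7.76×10^7 × 7.869×10^-9 / 0.00850 = 71.84 N·m.
ω = 363 rad/s, so P_max = T_max·ω = 2.608×10^4 W.

26.1 kW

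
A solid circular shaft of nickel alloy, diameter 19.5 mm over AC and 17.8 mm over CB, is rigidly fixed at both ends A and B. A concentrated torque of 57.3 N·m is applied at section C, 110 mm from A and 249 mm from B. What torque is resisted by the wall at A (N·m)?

43.9 N·m

Compatibility: T_A·a/J_AC = T_B·b/J_CB with T_A + T_B = T₀.
J_AC = 1.42×10^-8 m⁴, J_CB = 9.86×10^-9 m⁴, so T_A = T₀·(J_AC/a)/((J_AC/a)+(J_CB/b)) = 43.85 N·m, T_B = 13.45 N·m.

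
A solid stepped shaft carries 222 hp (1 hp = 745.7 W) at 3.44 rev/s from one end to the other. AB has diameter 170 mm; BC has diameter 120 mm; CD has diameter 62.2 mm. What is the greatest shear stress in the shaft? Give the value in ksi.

ω = 2π·3.44 = 21.61 rad/s, so T = P/ω = 222×745.7 / 21.61 = 7659 N·m.
Under the same torque, τ_max = 16T/(πd³) is largest where d is smallest — segment CD (d = 62.2 mm).
τ_max = 16·7659/(π·(0.0622)³) = 1.621×10^8 Pa.

23.5 ksi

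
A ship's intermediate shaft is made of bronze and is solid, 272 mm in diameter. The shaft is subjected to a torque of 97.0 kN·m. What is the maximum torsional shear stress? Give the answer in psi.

J = πd⁴/32 = π(0.272)⁴/32 = 5.374×10^-4 m⁴.
τ_max = T·r/J = 97000 × 0.136 / 5.374×10^-4 = 2.455×10^7 Pa.

3560 psi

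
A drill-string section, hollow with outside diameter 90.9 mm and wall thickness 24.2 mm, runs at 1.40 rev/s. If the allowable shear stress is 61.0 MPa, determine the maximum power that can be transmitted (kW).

75.4 kW

J = π(d_o⁴ − d_i⁴)/32 = π(0.0909⁴ − 0.0425⁴)/32 = 6.382×10^-6 m⁴.
T_max = τ_allow·J/r = 6.10×10^7 × 6.382×10^-6 / 0.0455 = 8566 N·m.
ω = 2π·1.40 = 8.796 rad/s, so P_max = T_max·ω = 7.535×10^4 W.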